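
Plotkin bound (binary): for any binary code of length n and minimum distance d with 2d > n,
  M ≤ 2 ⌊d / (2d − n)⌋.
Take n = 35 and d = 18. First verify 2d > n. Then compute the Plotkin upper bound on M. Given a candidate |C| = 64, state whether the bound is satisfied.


Plotkin bound M ≤ 36; given |C| = 64 > bound (violated).

Check applicability: 2d = 36, n = 35.
2d − n = 1 > 0, so Plotkin applies.
Compute d/(2d−n) = 18/1 ≈ 18.0000.
⌊d/(2d−n)⌋ = 18.
Plotkin bound: M ≤ 2·18 = 36.
Given |C| = 64, check: VIOLATED.
This |C| is above the Plotkin bound, so no binary code with n = 35, d = 18 and 64 codewords exists.


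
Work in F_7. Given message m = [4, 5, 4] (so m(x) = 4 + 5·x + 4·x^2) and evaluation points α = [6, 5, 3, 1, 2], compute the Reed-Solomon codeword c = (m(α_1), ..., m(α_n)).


c = [3, 3, 6, 6, 2]

Message polynomial: m(x) = 4 + 5·x + 4·x^2 (mod 7).
For each evaluation point α_i, compute m(α_i) mod 7:
  α_1 = 6: Horner steps 4 → 1 → 3, so m(6) = 3.
  α_2 = 5: Horner steps 4 → 4 → 3, so m(5) = 3.
  α_3 = 3: Horner steps 4 → 3 → 6, so m(3) = 6.
  α_4 = 1: Horner steps 4 → 2 → 6, so m(1) = 6.
  α_5 = 2: Horner steps 4 → 6 → 2, so m(2) = 2.
Codeword c = [3, 3, 6, 6, 2] ∈ F_7^5.


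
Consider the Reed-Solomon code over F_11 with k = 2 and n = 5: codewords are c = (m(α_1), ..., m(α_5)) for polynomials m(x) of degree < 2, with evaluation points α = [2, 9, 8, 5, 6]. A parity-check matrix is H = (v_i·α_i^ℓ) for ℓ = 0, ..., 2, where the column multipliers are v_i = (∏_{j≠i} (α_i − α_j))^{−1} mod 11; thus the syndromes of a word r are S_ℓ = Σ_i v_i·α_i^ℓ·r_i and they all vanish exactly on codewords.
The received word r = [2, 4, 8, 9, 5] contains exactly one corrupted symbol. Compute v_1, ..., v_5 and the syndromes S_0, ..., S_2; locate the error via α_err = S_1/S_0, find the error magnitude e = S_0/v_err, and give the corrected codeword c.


S = (4, 8, 5), error at position 1, error magnitude e = 3, c = [10, 4, 8, 9, 5].

Step 1: column multipliers v_i = (∏_{j≠i}(α_i − α_j))^{−1} mod 11.
  i = 1 (α = 2): (2−9)(2−8)(2−5)(2−6) = (−7)·(−6)·(−3)·(−4) = 504 ≡ 9, so v_1 = 9^{−1} = 5 (mod 11).
  i = 2 (α = 9): (9−2)(9−8)(9−5)(9−6) = 7·1·4·3 = 84 ≡ 7, so v_2 = 7^{−1} = 8 (mod 11).
  i = 3 (α = 8): (8−2)(8−9)(8−5)(8−6) = 6·(−1)·3·2 = −36 ≡ 8, so v_3 = 8^{−1} = 7 (mod 11).
  i = 4 (α = 5): (5−2)(5−9)(5−8)(5−6) = 3·(−4)·(−3)·(−1) = −36 ≡ 8, so v_4 = 8^{−1} = 7 (mod 11).
  i = 5 (α = 6): (6−2)(6−9)(6−8)(6−5) = 4·(−3)·(−2)·1 = 24 ≡ 2, so v_5 = 2^{−1} = 6 (mod 11).
  v = [5, 8, 7, 7, 6].
Step 2: syndromes of r = [2, 4, 8, 9, 5] (all sums mod 11).
  S_0 = Σ v_i r_i = 5·2 + 8·4 + 7·8 + 7·9 + 6·5 = 191 ≡ 4.
  S_1 = Σ v_i α_i r_i = 5·2·2 + 8·9·4 + 7·8·8 + 7·5·9 + 6·6·5 = 1251 ≡ 8.
  α_i^2 mod 11 = [4, 4, 9, 3, 3].
  S_2 = Σ v_i α_i^2 r_i = 5·4·2 + 8·4·4 + 7·9·8 + 7·3·9 + 6·3·5 = 951 ≡ 5.
  S = (4, 8, 5) ≠ 0, so r is not a codeword (an error is present).
Step 3: locate the error. For a single error e at position i, S_ℓ = v_i·e·α_i^ℓ, so α_err = S_1/S_0.
  S_0^{−1} = 4^{−1} = 3 (mod 11), so α_err = 8·3 = 24 ≡ 2 = α_1. Error position i = 1.
  Consistency check: S_2/S_1 = 5·7 = 35 ≡ 2 = α_err ✓ (single-error assumption holds).
Step 4: error magnitude e = S_0/v_1 = S_0·∏_{j≠1}(α_1 − α_j) = 4·9 = 36 ≡ 3 (mod 11).
Step 5: correct position 1: c_1 = r_1 − e = 2 − 3 ≡ 10 (mod 11). Hence c = [10, 4, 8, 9, 5].
  Check: interpolating c through the α_i gives m(x) = 7 + 7·x (degree < 2) with m(α_i) = c_i for every i, so c is indeed a codeword.


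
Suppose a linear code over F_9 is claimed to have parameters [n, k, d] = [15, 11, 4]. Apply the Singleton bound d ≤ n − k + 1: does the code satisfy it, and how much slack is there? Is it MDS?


Singleton RHS = n − k + 1 = 5, slack = 1, bound satisfied, not MDS.

Singleton bound: d ≤ n − k + 1.
Here n = 15, k = 11, so n − k + 1 = 5.
Given d = 4, check d ≤ 5: YES.
Slack = (n − k + 1) − d = 1.
The code is NOT MDS (slack = 1 > 0).
Description: the claimed parameters are [15, 11, 4]_9; such a code would be non-MDS.


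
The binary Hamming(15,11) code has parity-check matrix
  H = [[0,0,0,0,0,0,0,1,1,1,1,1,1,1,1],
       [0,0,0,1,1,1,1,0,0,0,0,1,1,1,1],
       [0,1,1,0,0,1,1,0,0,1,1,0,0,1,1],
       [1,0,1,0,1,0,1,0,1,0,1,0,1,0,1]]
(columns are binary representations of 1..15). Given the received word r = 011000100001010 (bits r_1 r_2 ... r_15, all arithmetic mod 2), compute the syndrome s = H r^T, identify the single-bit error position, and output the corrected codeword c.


s = (0, 1, 0, 0)^T, error position = 4, corrected codeword c = 011100100001010

Compute s = H r^T mod 2 one row at a time:
  s_1 = 0 + 0 + 0 + 0 + 1 + 0 + 1 + 0 = 2 ≡ 0 (mod 2).
  s_2 = 0 + 0 + 0 + 1 + 1 + 0 + 1 + 0 = 3 ≡ 1 (mod 2).
  s_3 = 1 + 1 + 0 + 1 + 0 + 0 + 1 + 0 = 4 ≡ 0 (mod 2).
  s_4 = 0 + 1 + 0 + 1 + 0 + 0 + 0 + 0 = 2 ≡ 0 (mod 2).
s = (0, 1, 0, 0)^T — this equals column 4 of H (binary 0100), so error is at position 4.
Correct: flip bit 4 of r = 011000100001010 to get c = 011100100001010.


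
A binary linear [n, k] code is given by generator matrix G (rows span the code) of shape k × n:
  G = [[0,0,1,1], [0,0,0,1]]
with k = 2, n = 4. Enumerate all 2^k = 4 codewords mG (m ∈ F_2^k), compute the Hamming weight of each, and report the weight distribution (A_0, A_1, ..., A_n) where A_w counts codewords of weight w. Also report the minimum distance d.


Weight distribution: A_0 = 1, A_1 = 2, A_2 = 1. Minimum distance d = 1.

Enumerate all 2^2 = 4 messages m ∈ F_2^2.
For each, compute codeword c = mG in F_2^4, then tally its weight.
  m = 00 → c = 0000, weight = 0.
  m = 10 → c = 0011, weight = 2.
  m = 01 → c = 0001, weight = 1.
  m = 11 → c = 0010, weight = 1.
Tally weights:
  weight 0: 1 codewords.
  weight 1: 2 codewords.
  weight 2: 1 codewords.
Minimum distance d = smallest w > 0 with A_w > 0 = 1.
Sanity: Σ A_w = 4 = 2^2 = 4 ✓.


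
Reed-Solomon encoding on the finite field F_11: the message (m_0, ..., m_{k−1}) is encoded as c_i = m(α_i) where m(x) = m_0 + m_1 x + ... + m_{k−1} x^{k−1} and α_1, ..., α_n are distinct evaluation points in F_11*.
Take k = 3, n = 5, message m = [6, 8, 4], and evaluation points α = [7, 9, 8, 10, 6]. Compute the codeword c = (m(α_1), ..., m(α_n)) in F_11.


c = [5, 6, 7, 2, 0]

Message polynomial: m(x) = 6 + 8·x + 4·x^2 (mod 11).
For each evaluation point α_i, compute m(α_i) mod 11:
  α_1 = 7: Horner steps 4 → 3 → 5, so m(7) = 5.
  α_2 = 9: Horner steps 4 → 0 → 6, so m(9) = 6.
  α_3 = 8: Horner steps 4 → 7 → 7, so m(8) = 7.
  α_4 = 10: Horner steps 4 → 4 → 2, so m(10) = 2.
  α_5 = 6: Horner steps 4 → 10 → 0, so m(6) = 0.
Codeword c = [5, 6, 7, 2, 0] ∈ F_11^5.


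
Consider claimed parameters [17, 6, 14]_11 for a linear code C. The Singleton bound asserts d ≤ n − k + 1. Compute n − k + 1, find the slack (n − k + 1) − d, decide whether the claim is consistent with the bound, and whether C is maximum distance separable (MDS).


Singleton RHS = n − k + 1 = 12, slack = -2, bound violated (no such code; not MDS).

Singleton bound: d ≤ n − k + 1.
Here n = 17, k = 6, so n − k + 1 = 12.
Given d = 14, check d ≤ 12: NO.
Slack = (n − k + 1) − d = -2.
The slack is negative: d = 14 exceeds n − k + 1 = 12 by 2, so the Singleton bound is violated and no linear [17, 6, 14]_11 code can exist. In particular it is not MDS (MDS requires d = n − k + 1 exactly).
Description: the claimed parameters are [17, 6, 14]_11; such a code would be impossible (violates the Singleton bound).


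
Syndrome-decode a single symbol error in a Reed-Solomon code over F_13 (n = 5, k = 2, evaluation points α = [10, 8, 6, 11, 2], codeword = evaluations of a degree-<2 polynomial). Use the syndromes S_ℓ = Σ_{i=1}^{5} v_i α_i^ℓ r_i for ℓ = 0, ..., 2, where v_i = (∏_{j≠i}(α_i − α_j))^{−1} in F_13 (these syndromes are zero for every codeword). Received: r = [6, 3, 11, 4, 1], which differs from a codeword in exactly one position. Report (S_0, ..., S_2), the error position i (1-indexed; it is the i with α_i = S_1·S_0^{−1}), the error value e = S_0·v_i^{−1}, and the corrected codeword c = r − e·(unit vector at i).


S = (11, 6, 8), error at position 1, error magnitude e = 11, c = [8, 3, 11, 4, 1].

Step 1: column multipliers v_i = (∏_{j≠i}(α_i − α_j))^{−1} mod 13.
  i = 1 (α = 10): (10−8)(10−6)(10−11)(10−2) = 2·4·(−1)·8 = −64 ≡ 1, so v_1 = 1^{−1} = 1 (mod 13).
  i = 2 (α = 8): (8−10)(8−6)(8−11)(8−2) = (−2)·2·(−3)·6 = 72 ≡ 7, so v_2 = 7^{−1} = 2 (mod 13).
  i = 3 (α = 6): (6−10)(6−8)(6−11)(6−2) = (−4)·(−2)·(−5)·4 = −160 ≡ 9, so v_3 = 9^{−1} = 3 (mod 13).
  i = 4 (α = 11): (11−10)(11−8)(11−6)(11−2) = 1·3·5·9 = 135 ≡ 5, so v_4 = 5^{−1} = 8 (mod 13).
  i = 5 (α = 2): (2−10)(2−8)(2−6)(2−11) = (−8)·(−6)·(−4)·(−9) = 1728 ≡ 12, so v_5 = 12^{−1} = 12 (mod 13).
  v = [1, 2, 3, 8, 12].
Step 2: syndromes of r = [6, 3, 11, 4, 1] (all sums mod 13).
  S_0 = Σ v_i r_i = 1·6 + 2·3 + 3·11 + 8·4 + 12·1 = 89 ≡ 11.
  S_1 = Σ v_i α_i r_i = 1·10·6 + 2·8·3 + 3·6·11 + 8·11·4 + 12·2·1 = 682 ≡ 6.
  α_i^2 mod 13 = [9, 12, 10, 4, 4].
  S_2 = Σ v_i α_i^2 r_i = 1·9·6 + 2·12·3 + 3·10·11 + 8·4·4 + 12·4·1 = 632 ≡ 8.
  S = (11, 6, 8) ≠ 0, so r is not a codeword (an error is present).
Step 3: locate the error. For a single error e at position i, S_ℓ = v_i·e·α_i^ℓ, so α_err = S_1/S_0.
  S_0^{−1} = 11^{−1} = 6 (mod 13), so α_err = 6·6 = 36 ≡ 10 = α_1. Error position i = 1.
  Consistency check: S_2/S_1 = 8·11 = 88 ≡ 10 = α_err ✓ (single-error assumption holds).
Step 4: error magnitude e = S_0/v_1 = S_0·∏_{j≠1}(α_1 − α_j) = 11·1 = 11 ≡ 11 (mod 13).
Step 5: correct position 1: c_1 = r_1 − e = 6 − 11 ≡ 8 (mod 13). Hence c = [8, 3, 11, 4, 1].
  Check: interpolating c through the α_i gives m(x) = 9 + 9·x (degree < 2) with m(α_i) = c_i for every i, so c is indeed a codeword.


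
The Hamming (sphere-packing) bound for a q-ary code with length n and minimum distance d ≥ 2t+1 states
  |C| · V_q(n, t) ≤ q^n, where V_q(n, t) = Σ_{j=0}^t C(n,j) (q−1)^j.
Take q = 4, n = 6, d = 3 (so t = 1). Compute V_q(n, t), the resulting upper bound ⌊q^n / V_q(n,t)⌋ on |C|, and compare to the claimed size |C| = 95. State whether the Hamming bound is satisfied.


V_q(n, t) = 19, q^n = 4096, Hamming bound = 215, |C| = 95 ≤ bound (satisfied).

Step 1: Compute V_q(n, t) = Σ_{j=0}^1 C(n, j) (q−1)^j.
  j = 0: C(6,0)·(3)^0 = 1·1 = 1.
  j = 1: C(6,1)·(3)^1 = 6·3 = 18.
  V_q(n, t) = 1 + 18 = 19.
Step 2: q^n = 4^6 = 4096.
Step 3: Hamming bound ⌊q^n / V_q(n,t)⌋ = ⌊4096/19⌋ = 215.
Step 4: Compare |C| = 95 to 215: satisfied.
The claimed |C| lies below the Hamming bound.


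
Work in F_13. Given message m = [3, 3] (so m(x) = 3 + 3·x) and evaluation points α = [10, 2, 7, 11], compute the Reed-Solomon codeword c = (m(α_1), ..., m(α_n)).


c = [7, 9, 11, 10]

Message polynomial: m(x) = 3 + 3·x (mod 13).
For each evaluation point α_i, compute m(α_i) mod 13:
  α_1 = 10: Horner steps 3 → 7, so m(10) = 7.
  α_2 = 2: Horner steps 3 → 9, so m(2) = 9.
  α_3 = 7: Horner steps 3 → 11, so m(7) = 11.
  α_4 = 11: Horner steps 3 → 10, so m(11) = 10.
Codeword c = [7, 9, 11, 10] ∈ F_13^4.


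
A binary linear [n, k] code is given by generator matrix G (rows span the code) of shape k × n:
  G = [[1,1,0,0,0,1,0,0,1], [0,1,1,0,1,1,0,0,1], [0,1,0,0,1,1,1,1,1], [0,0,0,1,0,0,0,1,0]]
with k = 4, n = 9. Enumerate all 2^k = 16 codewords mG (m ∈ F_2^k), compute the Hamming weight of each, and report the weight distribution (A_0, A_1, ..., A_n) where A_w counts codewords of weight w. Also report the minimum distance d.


Weight distribution: A_0 = 1, A_2 = 1, A_3 = 3, A_4 = 3, A_5 = 2, A_6 = 3, A_7 = 3. Minimum distance d = 2.

Enumerate all 2^4 = 16 messages m ∈ F_2^4.
For each, compute codeword c = mG in F_2^9, then tally its weight.
  m = 0000 → c = 000000000, weight = 0.
  m = 1000 → c = 110001001, weight = 4.
  m = 0100 → c = 011011001, weight = 5.
  m = 1100 → c = 101010000, weight = 3.
  m = 0010 → c = 010011111, weight = 6.
  m = 1010 → c = 100010110, weight = 4.
  m = 0110 → c = 001000110, weight = 3.
  m = 1110 → c = 111001111, weight = 7.
  m = 0001 → c = 000100010, weight = 2.
  m = 1001 → c = 110101011, weight = 6.
  m = 0101 → c = 011111011, weight = 7.
  m = 1101 → c = 101110010, weight = 5.
  m = 0011 → c = 010111101, weight = 6.
  m = 1011 → c = 100110100, weight = 4.
  m = 0111 → c = 001100100, weight = 3.
  m = 1111 → c = 111101101, weight = 7.
Tally weights:
  weight 0: 1 codewords.
  weight 2: 1 codewords.
  weight 3: 3 codewords.
  weight 4: 3 codewords.
  weight 5: 2 codewords.
  weight 6: 3 codewords.
  weight 7: 3 codewords.
Minimum distance d = smallest w > 0 with A_w > 0 = 2.
Sanity: Σ A_w = 16 = 2^4 = 16 ✓.


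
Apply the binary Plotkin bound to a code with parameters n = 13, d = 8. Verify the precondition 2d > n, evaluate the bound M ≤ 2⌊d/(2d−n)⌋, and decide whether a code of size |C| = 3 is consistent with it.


Plotkin bound M ≤ 4; given |C| = 3 ≤ bound (satisfied).

Check applicability: 2d = 16, n = 13.
2d − n = 3 > 0, so Plotkin applies.
Compute d/(2d−n) = 8/3 ≈ 2.6667.
⌊d/(2d−n)⌋ = 2.
Plotkin bound: M ≤ 2·2 = 4.
Given |C| = 3, check: satisfied.
This |C| is below the Plotkin bound.


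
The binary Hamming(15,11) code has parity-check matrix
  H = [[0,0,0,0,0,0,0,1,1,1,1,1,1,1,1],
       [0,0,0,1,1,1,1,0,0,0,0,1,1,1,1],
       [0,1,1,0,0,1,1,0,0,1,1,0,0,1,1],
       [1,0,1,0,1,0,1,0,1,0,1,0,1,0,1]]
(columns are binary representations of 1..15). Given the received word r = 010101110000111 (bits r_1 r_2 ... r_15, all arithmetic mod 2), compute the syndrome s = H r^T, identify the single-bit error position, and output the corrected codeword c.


s = (0, 0, 1, 1)^T, error position = 3, corrected codeword c = 011101110000111

Compute s = H r^T mod 2 one row at a time:
  s_1 = 1 + 0 + 0 + 0 + 0 + 1 + 1 + 1 = 4 ≡ 0 (mod 2).
  s_2 = 1 + 0 + 1 + 1 + 0 + 1 + 1 + 1 = 6 ≡ 0 (mod 2).
  s_3 = 1 + 0 + 1 + 1 + 0 + 0 + 1 + 1 = 5 ≡ 1 (mod 2).
  s_4 = 0 + 0 + 0 + 1 + 0 + 0 + 1 + 1 = 3 ≡ 1 (mod 2).
s = (0, 0, 1, 1)^T — this equals column 3 of H (binary 0011), so error is at position 3.
Correct: flip bit 3 of r = 010101110000111 to get c = 011101110000111.


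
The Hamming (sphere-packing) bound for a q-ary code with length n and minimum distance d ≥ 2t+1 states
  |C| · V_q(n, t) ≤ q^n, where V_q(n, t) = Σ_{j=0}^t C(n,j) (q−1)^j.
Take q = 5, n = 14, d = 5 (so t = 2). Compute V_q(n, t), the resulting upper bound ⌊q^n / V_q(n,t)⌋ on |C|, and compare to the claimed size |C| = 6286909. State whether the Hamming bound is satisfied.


V_q(n, t) = 1513, q^n = 6103515625, Hamming bound = 4034048, |C| = 6286909 > bound (violated).

Step 1: Compute V_q(n, t) = Σ_{j=0}^2 C(n, j) (q−1)^j.
  j = 0: C(14,0)·(4)^0 = 1·1 = 1.
  j = 1: C(14,1)·(4)^1 = 14·4 = 56.
  j = 2: C(14,2)·(4)^2 = 91·16 = 1456.
  V_q(n, t) = 1 + 56 + 1456 = 1513.
Step 2: q^n = 5^14 = 6103515625.
Step 3: Hamming bound ⌊q^n / V_q(n,t)⌋ = ⌊6103515625/1513⌋ = 4034048.
Step 4: Compare |C| = 6286909 to 4034048: violated.
The claimed |C| lies above the Hamming bound, so no 5-ary code of length 14 with d ≥ 5 can have 6286909 codewords.


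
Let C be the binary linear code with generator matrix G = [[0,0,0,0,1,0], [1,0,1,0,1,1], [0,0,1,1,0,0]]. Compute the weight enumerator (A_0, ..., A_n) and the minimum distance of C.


Weight distribution: A_0 = 1, A_1 = 1, A_2 = 1, A_3 = 3, A_4 = 2. Minimum distance d = 1.

Enumerate all 2^3 = 8 messages m ∈ F_2^3.
For each, compute codeword c = mG in F_2^6, then tally its weight.
  m = 000 → c = 000000, weight = 0.
  m = 100 → c = 000010, weight = 1.
  m = 010 → c = 101011, weight = 4.
  m = 110 → c = 101001, weight = 3.
  m = 001 → c = 001100, weight = 2.
  m = 101 → c = 001110, weight = 3.
  m = 011 → c = 100111, weight = 4.
  m = 111 → c = 100101, weight = 3.
Tally weights:
  weight 0: 1 codewords.
  weight 1: 1 codewords.
  weight 2: 1 codewords.
  weight 3: 3 codewords.
  weight 4: 2 codewords.
Minimum distance d = smallest w > 0 with A_w > 0 = 1.
Sanity: Σ A_w = 8 = 2^3 = 8 ✓.


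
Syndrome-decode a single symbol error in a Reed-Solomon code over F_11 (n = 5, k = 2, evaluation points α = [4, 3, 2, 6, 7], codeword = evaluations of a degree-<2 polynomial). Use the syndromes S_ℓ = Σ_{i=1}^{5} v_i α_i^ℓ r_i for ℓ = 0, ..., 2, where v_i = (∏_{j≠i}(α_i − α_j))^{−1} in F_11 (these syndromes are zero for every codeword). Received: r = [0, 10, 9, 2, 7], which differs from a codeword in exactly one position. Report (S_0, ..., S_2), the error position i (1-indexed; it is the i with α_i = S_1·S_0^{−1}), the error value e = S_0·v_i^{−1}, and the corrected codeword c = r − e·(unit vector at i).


S = (3, 10, 4), error at position 5, error magnitude e = 4, c = [0, 10, 9, 2, 3].

Step 1: column multipliers v_i = (∏_{j≠i}(α_i − α_j))^{−1} mod 11.
  i = 1 (α = 4): (4−3)(4−2)(4−6)(4−7) = 1·2·(−2)·(−3) = 12 ≡ 1, so v_1 = 1^{−1} = 1 (mod 11).
  i = 2 (α = 3): (3−4)(3−2)(3−6)(3−7) = (−1)·1·(−3)·(−4) = −12 ≡ 10, so v_2 = 10^{−1} = 10 (mod 11).
  i = 3 (α = 2): (2−4)(2−3)(2−6)(2−7) = (−2)·(−1)·(−4)·(−5) = 40 ≡ 7, so v_3 = 7^{−1} = 8 (mod 11).
  i = 4 (α = 6): (6−4)(6−3)(6−2)(6−7) = 2·3·4·(−1) = −24 ≡ 9, so v_4 = 9^{−1} = 5 (mod 11).
  i = 5 (α = 7): (7−4)(7−3)(7−2)(7−6) = 3·4·5·1 = 60 ≡ 5, so v_5 = 5^{−1} = 9 (mod 11).
  v = [1, 10, 8, 5, 9].
Step 2: syndromes of r = [0, 10, 9, 2, 7] (all sums mod 11).
  S_0 = Σ v_i r_i = 1·0 + 10·10 + 8·9 + 5·2 + 9·7 = 245 ≡ 3.
  S_1 = Σ v_i α_i r_i = 1·4·0 + 10·3·10 + 8·2·9 + 5·6·2 + 9·7·7 = 945 ≡ 10.
  α_i^2 mod 11 = [5, 9, 4, 3, 5].
  S_2 = Σ v_i α_i^2 r_i = 1·5·0 + 10·9·10 + 8·4·9 + 5·3·2 + 9·5·7 = 1533 ≡ 4.
  S = (3, 10, 4) ≠ 0, so r is not a codeword (an error is present).
Step 3: locate the error. For a single error e at position i, S_ℓ = v_i·e·α_i^ℓ, so α_err = S_1/S_0.
  S_0^{−1} = 3^{−1} = 4 (mod 11), so α_err = 10·4 = 40 ≡ 7 = α_5. Error position i = 5.
  Consistency check: S_2/S_1 = 4·10 = 40 ≡ 7 = α_err ✓ (single-error assumption holds).
Step 4: error magnitude e = S_0/v_5 = S_0·∏_{j≠5}(α_5 − α_j) = 3·5 = 15 ≡ 4 (mod 11).
Step 5: correct position 5: c_5 = r_5 − e = 7 − 4 ≡ 3 (mod 11). Hence c = [0, 10, 9, 2, 3].
  Check: interpolating c through the α_i gives m(x) = 7 + 1·x (degree < 2) with m(α_i) = c_i for every i, so c is indeed a codeword.


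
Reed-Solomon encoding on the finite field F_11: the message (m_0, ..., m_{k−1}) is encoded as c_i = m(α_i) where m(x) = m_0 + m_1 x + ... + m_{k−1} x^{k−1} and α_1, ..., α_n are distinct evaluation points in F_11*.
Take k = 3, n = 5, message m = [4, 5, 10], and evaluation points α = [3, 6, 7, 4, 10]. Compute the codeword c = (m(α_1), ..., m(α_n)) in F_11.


c = [10, 9, 1, 8, 9]

Message polynomial: m(x) = 4 + 5·x + 10·x^2 (mod 11).
For each evaluation point α_i, compute m(α_i) mod 11:
  α_1 = 3: Horner steps 10 → 2 → 10, so m(3) = 10.
  α_2 = 6: Horner steps 10 → 10 → 9, so m(6) = 9.
  α_3 = 7: Horner steps 10 → 9 → 1, so m(7) = 1.
  α_4 = 4: Horner steps 10 → 1 → 8, so m(4) = 8.
  α_5 = 10: Horner steps 10 → 6 → 9, so m(10) = 9.
Codeword c = [10, 9, 1, 8, 9] ∈ F_11^5.


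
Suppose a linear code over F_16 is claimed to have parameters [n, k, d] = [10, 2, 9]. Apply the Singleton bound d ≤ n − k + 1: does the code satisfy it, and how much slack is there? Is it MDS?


Singleton RHS = n − k + 1 = 9, slack = 0, bound satisfied, MDS.

Singleton bound: d ≤ n − k + 1.
Here n = 10, k = 2, so n − k + 1 = 9.
Given d = 9, check d ≤ 9: YES.
Slack = (n − k + 1) − d = 0.
The code is MDS (slack = 0).
Description: the claimed parameters are [10, 2, 9]_16; such a code would be MDS (meets Singleton bound).


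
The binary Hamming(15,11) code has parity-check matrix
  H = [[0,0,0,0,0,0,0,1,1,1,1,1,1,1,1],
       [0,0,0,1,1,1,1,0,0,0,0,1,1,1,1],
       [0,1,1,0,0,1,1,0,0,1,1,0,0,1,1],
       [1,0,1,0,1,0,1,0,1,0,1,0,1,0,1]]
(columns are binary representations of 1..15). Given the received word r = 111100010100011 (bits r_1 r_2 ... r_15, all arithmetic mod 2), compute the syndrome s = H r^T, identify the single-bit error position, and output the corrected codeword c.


s = (0, 1, 1, 1)^T, error position = 7, corrected codeword c = 111100110100011

Compute s = H r^T mod 2 one row at a time:
  s_1 = 1 + 0 + 1 + 0 + 0 + 0 + 1 + 1 = 4 ≡ 0 (mod 2).
  s_2 = 1 + 0 + 0 + 0 + 0 + 0 + 1 + 1 = 3 ≡ 1 (mod 2).
  s_3 = 1 + 1 + 0 + 0 + 1 + 0 + 1 + 1 = 5 ≡ 1 (mod 2).
  s_4 = 1 + 1 + 0 + 0 + 0 + 0 + 0 + 1 = 3 ≡ 1 (mod 2).
s = (0, 1, 1, 1)^T — this equals column 7 of H (binary 0111), so error is at position 7.
Correct: flip bit 7 of r = 111100010100011 to get c = 111100110100011.


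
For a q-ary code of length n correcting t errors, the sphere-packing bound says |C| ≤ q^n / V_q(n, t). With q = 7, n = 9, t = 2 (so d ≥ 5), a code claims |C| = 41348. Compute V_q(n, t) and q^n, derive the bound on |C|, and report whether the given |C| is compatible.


V_q(n, t) = 1351, q^n = 40353607, Hamming bound = 29869, |C| = 41348 > bound (violated).

Step 1: Compute V_q(n, t) = Σ_{j=0}^2 C(n, j) (q−1)^j.
  j = 0: C(9,0)·(6)^0 = 1·1 = 1.
  j = 1: C(9,1)·(6)^1 = 9·6 = 54.
  j = 2: C(9,2)·(6)^2 = 36·36 = 1296.
  V_q(n, t) = 1 + 54 + 1296 = 1351.
Step 2: q^n = 7^9 = 40353607.
Step 3: Hamming bound ⌊q^n / V_q(n,t)⌋ = ⌊40353607/1351⌋ = 29869.
Step 4: Compare |C| = 41348 to 29869: violated.
The claimed |C| lies above the Hamming bound, so no 7-ary code of length 9 with d ≥ 5 can have 41348 codewords.


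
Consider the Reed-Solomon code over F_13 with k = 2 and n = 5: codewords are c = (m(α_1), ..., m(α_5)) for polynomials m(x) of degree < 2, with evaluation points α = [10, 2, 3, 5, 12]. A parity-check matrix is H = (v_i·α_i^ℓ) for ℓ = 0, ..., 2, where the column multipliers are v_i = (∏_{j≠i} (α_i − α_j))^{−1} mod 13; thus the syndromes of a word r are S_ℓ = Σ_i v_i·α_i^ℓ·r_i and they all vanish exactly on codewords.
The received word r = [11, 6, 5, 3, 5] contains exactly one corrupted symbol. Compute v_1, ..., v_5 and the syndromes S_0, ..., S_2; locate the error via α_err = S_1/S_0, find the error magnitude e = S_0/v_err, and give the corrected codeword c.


S = (4, 9, 4), error at position 5, error magnitude e = 9, c = [11, 6, 5, 3, 9].

Step 1: column multipliers v_i = (∏_{j≠i}(α_i − α_j))^{−1} mod 13.
  i = 1 (α = 10): (10−2)(10−3)(10−5)(10−12) = 8·7·5·(−2) = −560 ≡ 12, so v_1 = 12^{−1} = 12 (mod 13).
  i = 2 (α = 2): (2−10)(2−3)(2−5)(2−12) = (−8)·(−1)·(−3)·(−10) = 240 ≡ 6, so v_2 = 6^{−1} = 11 (mod 13).
  i = 3 (α = 3): (3−10)(3−2)(3−5)(3−12) = (−7)·1·(−2)·(−9) = −126 ≡ 4, so v_3 = 4^{−1} = 10 (mod 13).
  i = 4 (α = 5): (5−10)(5−2)(5−3)(5−12) = (−5)·3·2·(−7) = 210 ≡ 2, so v_4 = 2^{−1} = 7 (mod 13).
  i = 5 (α = 12): (12−10)(12−2)(12−3)(12−5) = 2·10·9·7 = 1260 ≡ 12, so v_5 = 12^{−1} = 12 (mod 13).
  v = [12, 11, 10, 7, 12].
Step 2: syndromes of r = [11, 6, 5, 3, 5] (all sums mod 13).
  S_0 = Σ v_i r_i = 12·11 + 11·6 + 10·5 + 7·3 + 12·5 = 329 ≡ 4.
  S_1 = Σ v_i α_i r_i = 12·10·11 + 11·2·6 + 10·3·5 + 7·5·3 + 12·12·5 = 2427 ≡ 9.
  α_i^2 mod 13 = [9, 4, 9, 12, 1].
  S_2 = Σ v_i α_i^2 r_i = 12·9·11 + 11·4·6 + 10·9·5 + 7·12·3 + 12·1·5 = 2214 ≡ 4.
  S = (4, 9, 4) ≠ 0, so r is not a codeword (an error is present).
Step 3: locate the error. For a single error e at position i, S_ℓ = v_i·e·α_i^ℓ, so α_err = S_1/S_0.
  S_0^{−1} = 4^{−1} = 10 (mod 13), so α_err = 9·10 = 90 ≡ 12 = α_5. Error position i = 5.
  Consistency check: S_2/S_1 = 4·3 = 12 ≡ 12 = α_err ✓ (single-error assumption holds).
Step 4: error magnitude e = S_0/v_5 = S_0·∏_{j≠5}(α_5 − α_j) = 4·12 = 48 ≡ 9 (mod 13).
Step 5: correct position 5: c_5 = r_5 − e = 5 − 9 ≡ 9 (mod 13). Hence c = [11, 6, 5, 3, 9].
  Check: interpolating c through the α_i gives m(x) = 8 + 12·x (degree < 2) with m(α_i) = c_i for every i, so c is indeed a codeword.


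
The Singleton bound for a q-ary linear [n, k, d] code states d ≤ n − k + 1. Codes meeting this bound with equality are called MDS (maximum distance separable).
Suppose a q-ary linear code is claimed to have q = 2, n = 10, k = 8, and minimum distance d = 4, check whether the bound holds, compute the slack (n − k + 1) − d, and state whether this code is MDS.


Singleton RHS = n − k + 1 = 3, slack = -1, bound violated (no such code; not MDS).

Singleton bound: d ≤ n − k + 1.
Here n = 10, k = 8, so n − k + 1 = 3.
Given d = 4, check d ≤ 3: NO.
Slack = (n − k + 1) − d = -1.
The slack is negative: d = 4 exceeds n − k + 1 = 3 by 1, so the Singleton bound is violated and no linear [10, 8, 4]_2 code can exist. In particular it is not MDS (MDS requires d = n − k + 1 exactly).
Description: the claimed parameters are [10, 8, 4]_2; such a code would be impossible (violates the Singleton bound).


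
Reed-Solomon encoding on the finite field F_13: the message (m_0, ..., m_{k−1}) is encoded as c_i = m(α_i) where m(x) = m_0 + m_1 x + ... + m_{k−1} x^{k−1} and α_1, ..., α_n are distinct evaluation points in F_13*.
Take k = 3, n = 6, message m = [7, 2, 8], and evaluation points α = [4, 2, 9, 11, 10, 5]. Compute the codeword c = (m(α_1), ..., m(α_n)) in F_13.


c = [0, 4, 10, 9, 8, 9]

Message polynomial: m(x) = 7 + 2·x + 8·x^2 (mod 13).
For each evaluation point α_i, compute m(α_i) mod 13:
  α_1 = 4: Horner steps 8 → 8 → 0, so m(4) = 0.
  α_2 = 2: Horner steps 8 → 5 → 4, so m(2) = 4.
  α_3 = 9: Horner steps 8 → 9 → 10, so m(9) = 10.
  α_4 = 11: Horner steps 8 → 12 → 9, so m(11) = 9.
  α_5 = 10: Horner steps 8 → 4 → 8, so m(10) = 8.
  α_6 = 5: Horner steps 8 → 3 → 9, so m(5) = 9.
Codeword c = [0, 4, 10, 9, 8, 9] ∈ F_13^6.


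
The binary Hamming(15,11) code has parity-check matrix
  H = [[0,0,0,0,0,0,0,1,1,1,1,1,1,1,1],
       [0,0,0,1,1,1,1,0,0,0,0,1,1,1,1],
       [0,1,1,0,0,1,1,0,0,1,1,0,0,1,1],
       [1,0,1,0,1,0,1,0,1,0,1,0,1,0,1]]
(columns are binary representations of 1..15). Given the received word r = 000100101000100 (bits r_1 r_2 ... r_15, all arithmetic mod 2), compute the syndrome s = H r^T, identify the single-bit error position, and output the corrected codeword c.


s = (0, 1, 1, 1)^T, error position = 7, corrected codeword c = 000100001000100

Compute s = H r^T mod 2 one row at a time:
  s_1 = 0 + 1 + 0 + 0 + 0 + 1 + 0 + 0 = 2 ≡ 0 (mod 2).
  s_2 = 1 + 0 + 0 + 1 + 0 + 1 + 0 + 0 = 3 ≡ 1 (mod 2).
  s_3 = 0 + 0 + 0 + 1 + 0 + 0 + 0 + 0 = 1 ≡ 1 (mod 2).
  s_4 = 0 + 0 + 0 + 1 + 1 + 0 + 1 + 0 = 3 ≡ 1 (mod 2).
s = (0, 1, 1, 1)^T — this equals column 7 of H (binary 0111), so error is at position 7.
Correct: flip bit 7 of r = 000100101000100 to get c = 000100001000100.


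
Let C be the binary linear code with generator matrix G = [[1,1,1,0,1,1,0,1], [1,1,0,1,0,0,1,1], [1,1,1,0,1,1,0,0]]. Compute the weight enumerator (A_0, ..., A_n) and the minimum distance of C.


Weight distribution: A_0 = 1, A_1 = 1, A_4 = 1, A_5 = 3, A_6 = 2. Minimum distance d = 1.

Enumerate all 2^3 = 8 messages m ∈ F_2^3.
For each, compute codeword c = mG in F_2^8, then tally its weight.
  m = 000 → c = 00000000, weight = 0.
  m = 100 → c = 11101101, weight = 6.
  m = 010 → c = 11010011, weight = 5.
  m = 110 → c = 00111110, weight = 5.
  m = 001 → c = 11101100, weight = 5.
  m = 101 → c = 00000001, weight = 1.
  m = 011 → c = 00111111, weight = 6.
  m = 111 → c = 11010010, weight = 4.
Tally weights:
  weight 0: 1 codewords.
  weight 1: 1 codewords.
  weight 4: 1 codewords.
  weight 5: 3 codewords.
  weight 6: 2 codewords.
Minimum distance d = smallest w > 0 with A_w > 0 = 1.
Sanity: Σ A_w = 8 = 2^3 = 8 ✓.


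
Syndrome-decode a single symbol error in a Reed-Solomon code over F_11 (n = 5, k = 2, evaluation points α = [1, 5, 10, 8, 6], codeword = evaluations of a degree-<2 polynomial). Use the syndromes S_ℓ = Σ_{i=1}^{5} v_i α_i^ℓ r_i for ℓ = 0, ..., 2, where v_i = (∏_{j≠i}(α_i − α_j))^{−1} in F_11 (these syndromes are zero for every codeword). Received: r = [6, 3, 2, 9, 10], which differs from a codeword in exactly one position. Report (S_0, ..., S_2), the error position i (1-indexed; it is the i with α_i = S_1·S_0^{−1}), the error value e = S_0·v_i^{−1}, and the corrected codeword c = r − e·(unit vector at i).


S = (7, 9, 10), error at position 5, error magnitude e = 5, c = [6, 3, 2, 9, 5].

Step 1: column multipliers v_i = (∏_{j≠i}(α_i − α_j))^{−1} mod 11.
  i = 1 (α = 1): (1−5)(1−10)(1−8)(1−6) = (−4)·(−9)·(−7)·(−5) = 1260 ≡ 6, so v_1 = 6^{−1} = 2 (mod 11).
  i = 2 (α = 5): (5−1)(5−10)(5−8)(5−6) = 4·(−5)·(−3)·(−1) = −60 ≡ 6, so v_2 = 6^{−1} = 2 (mod 11).
  i = 3 (α = 10): (10−1)(10−5)(10−8)(10−6) = 9·5·2·4 = 360 ≡ 8, so v_3 = 8^{−1} = 7 (mod 11).
  i = 4 (α = 8): (8−1)(8−5)(8−10)(8−6) = 7·3·(−2)·2 = −84 ≡ 4, so v_4 = 4^{−1} = 3 (mod 11).
  i = 5 (α = 6): (6−1)(6−5)(6−10)(6−8) = 5·1·(−4)·(−2) = 40 ≡ 7, so v_5 = 7^{−1} = 8 (mod 11).
  v = [2, 2, 7, 3, 8].
Step 2: syndromes of r = [6, 3, 2, 9, 10] (all sums mod 11).
  S_0 = Σ v_i r_i = 2·6 + 2·3 + 7·2 + 3·9 + 8·10 = 139 ≡ 7.
  S_1 = Σ v_i α_i r_i = 2·1·6 + 2·5·3 + 7·10·2 + 3·8·9 + 8·6·10 = 878 ≡ 9.
  α_i^2 mod 11 = [1, 3, 1, 9, 3].
  S_2 = Σ v_i α_i^2 r_i = 2·1·6 + 2·3·3 + 7·1·2 + 3·9·9 + 8·3·10 = 527 ≡ 10.
  S = (7, 9, 10) ≠ 0, so r is not a codeword (an error is present).
Step 3: locate the error. For a single error e at position i, S_ℓ = v_i·e·α_i^ℓ, so α_err = S_1/S_0.
  S_0^{−1} = 7^{−1} = 8 (mod 11), so α_err = 9·8 = 72 ≡ 6 = α_5. Error position i = 5.
  Consistency check: S_2/S_1 = 10·5 = 50 ≡ 6 = α_err ✓ (single-error assumption holds).
Step 4: error magnitude e = S_0/v_5 = S_0·∏_{j≠5}(α_5 − α_j) = 7·7 = 49 ≡ 5 (mod 11).
Step 5: correct position 5: c_5 = r_5 − e = 10 − 5 ≡ 5 (mod 11). Hence c = [6, 3, 2, 9, 5].
  Check: interpolating c through the α_i gives m(x) = 4 + 2·x (degree < 2) with m(α_i) = c_i for every i, so c is indeed a codeword.


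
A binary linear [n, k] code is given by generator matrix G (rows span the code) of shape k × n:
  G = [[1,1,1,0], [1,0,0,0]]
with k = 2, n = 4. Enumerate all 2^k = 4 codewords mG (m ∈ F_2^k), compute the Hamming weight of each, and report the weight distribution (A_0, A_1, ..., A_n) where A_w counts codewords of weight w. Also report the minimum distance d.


Weight distribution: A_0 = 1, A_1 = 1, A_2 = 1, A_3 = 1. Minimum distance d = 1.

Enumerate all 2^2 = 4 messages m ∈ F_2^2.
For each, compute codeword c = mG in F_2^4, then tally its weight.
  m = 00 → c = 0000, weight = 0.
  m = 10 → c = 1110, weight = 3.
  m = 01 → c = 1000, weight = 1.
  m = 11 → c = 0110, weight = 2.
Tally weights:
  weight 0: 1 codewords.
  weight 1: 1 codewords.
  weight 2: 1 codewords.
  weight 3: 1 codewords.
Minimum distance d = smallest w > 0 with A_w > 0 = 1.
Sanity: Σ A_w = 4 = 2^2 = 4 ✓.


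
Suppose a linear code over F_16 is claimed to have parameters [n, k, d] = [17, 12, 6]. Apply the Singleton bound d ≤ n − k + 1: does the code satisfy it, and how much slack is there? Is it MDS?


Singleton RHS = n − k + 1 = 6, slack = 0, bound satisfied, MDS.

Singleton bound: d ≤ n − k + 1.
Here n = 17, k = 12, so n − k + 1 = 6.
Given d = 6, check d ≤ 6: YES.
Slack = (n − k + 1) − d = 0.
The code is MDS (slack = 0).
Description: the claimed parameters are [17, 12, 6]_16; such a code would be MDS (meets Singleton bound).


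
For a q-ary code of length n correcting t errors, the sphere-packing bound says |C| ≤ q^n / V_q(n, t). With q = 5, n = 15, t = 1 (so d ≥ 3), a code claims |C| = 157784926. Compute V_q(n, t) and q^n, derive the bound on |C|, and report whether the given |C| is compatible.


V_q(n, t) = 61, q^n = 30517578125, Hamming bound = 500288165, |C| = 157784926 ≤ bound (satisfied).

Step 1: Compute V_q(n, t) = Σ_{j=0}^1 C(n, j) (q−1)^j.
  j = 0: C(15,0)·(4)^0 = 1·1 = 1.
  j = 1: C(15,1)·(4)^1 = 15·4 = 60.
  V_q(n, t) = 1 + 60 = 61.
Step 2: q^n = 5^15 = 30517578125.
Step 3: Hamming bound ⌊q^n / V_q(n,t)⌋ = ⌊30517578125/61⌋ = 500288165.
Step 4: Compare |C| = 157784926 to 500288165: satisfied.
The claimed |C| lies below the Hamming bound.


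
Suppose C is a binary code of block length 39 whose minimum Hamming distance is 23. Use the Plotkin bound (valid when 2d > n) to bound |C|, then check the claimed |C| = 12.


Plotkin bound M ≤ 6; given |C| = 12 > bound (violated).

Check applicability: 2d = 46, n = 39.
2d − n = 7 > 0, so Plotkin applies.
Compute d/(2d−n) = 23/7 ≈ 3.2857.
⌊d/(2d−n)⌋ = 3.
Plotkin bound: M ≤ 2·3 = 6.
Given |C| = 12, check: VIOLATED.
This |C| is above the Plotkin bound, so no binary code with n = 39, d = 23 and 12 codewords exists.


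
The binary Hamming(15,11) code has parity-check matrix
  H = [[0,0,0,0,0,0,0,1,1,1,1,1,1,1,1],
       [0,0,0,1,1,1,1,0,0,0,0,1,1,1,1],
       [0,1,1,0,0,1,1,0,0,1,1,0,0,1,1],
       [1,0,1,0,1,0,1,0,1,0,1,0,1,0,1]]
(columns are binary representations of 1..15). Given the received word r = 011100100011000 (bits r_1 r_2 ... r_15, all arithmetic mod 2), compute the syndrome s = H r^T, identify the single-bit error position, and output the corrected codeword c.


s = (0, 1, 0, 1)^T, error position = 5, corrected codeword c = 011110100011000

Compute s = H r^T mod 2 one row at a time:
  s_1 = 0 + 0 + 0 + 1 + 1 + 0 + 0 + 0 = 2 ≡ 0 (mod 2).
  s_2 = 1 + 0 + 0 + 1 + 1 + 0 + 0 + 0 = 3 ≡ 1 (mod 2).
  s_3 = 1 + 1 + 0 + 1 + 0 + 1 + 0 + 0 = 4 ≡ 0 (mod 2).
  s_4 = 0 + 1 + 0 + 1 + 0 + 1 + 0 + 0 = 3 ≡ 1 (mod 2).
s = (0, 1, 0, 1)^T — this equals column 5 of H (binary 0101), so error is at position 5.
Correct: flip bit 5 of r = 011100100011000 to get c = 011110100011000.


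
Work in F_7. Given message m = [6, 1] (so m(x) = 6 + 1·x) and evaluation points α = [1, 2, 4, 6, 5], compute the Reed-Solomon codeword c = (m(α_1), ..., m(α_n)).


c = [0, 1, 3, 5, 4]

Message polynomial: m(x) = 6 + 1·x (mod 7).
For each evaluation point α_i, compute m(α_i) mod 7:
  α_1 = 1: Horner steps 1 → 0, so m(1) = 0.
  α_2 = 2: Horner steps 1 → 1, so m(2) = 1.
  α_3 = 4: Horner steps 1 → 3, so m(4) = 3.
  α_4 = 6: Horner steps 1 → 5, so m(6) = 5.
  α_5 = 5: Horner steps 1 → 4, so m(5) = 4.
Codeword c = [0, 1, 3, 5, 4] ∈ F_7^5.


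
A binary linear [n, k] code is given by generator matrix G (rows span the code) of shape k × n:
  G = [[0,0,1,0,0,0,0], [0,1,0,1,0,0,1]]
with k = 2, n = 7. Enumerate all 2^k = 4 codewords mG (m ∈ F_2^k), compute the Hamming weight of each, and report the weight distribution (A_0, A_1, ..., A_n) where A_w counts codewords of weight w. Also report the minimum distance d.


Weight distribution: A_0 = 1, A_1 = 1, A_3 = 1, A_4 = 1. Minimum distance d = 1.

Enumerate all 2^2 = 4 messages m ∈ F_2^2.
For each, compute codeword c = mG in F_2^7, then tally its weight.
  m = 00 → c = 0000000, weight = 0.
  m = 10 → c = 0010000, weight = 1.
  m = 01 → c = 0101001, weight = 3.
  m = 11 → c = 0111001, weight = 4.
Tally weights:
  weight 0: 1 codewords.
  weight 1: 1 codewords.
  weight 3: 1 codewords.
  weight 4: 1 codewords.
Minimum distance d = smallest w > 0 with A_w > 0 = 1.
Sanity: Σ A_w = 4 = 2^2 = 4 ✓.


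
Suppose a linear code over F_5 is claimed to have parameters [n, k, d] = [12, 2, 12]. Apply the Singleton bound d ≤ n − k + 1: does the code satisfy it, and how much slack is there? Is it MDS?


Singleton RHS = n − k + 1 = 11, slack = -1, bound violated (no such code; not MDS).

Singleton bound: d ≤ n − k + 1.
Here n = 12, k = 2, so n − k + 1 = 11.
Given d = 12, check d ≤ 11: NO.
Slack = (n − k + 1) − d = -1.
The slack is negative: d = 12 exceeds n − k + 1 = 11 by 1, so the Singleton bound is violated and no linear [12, 2, 12]_5 code can exist. In particular it is not MDS (MDS requires d = n − k + 1 exactly).
Description: the claimed parameters are [12, 2, 12]_5; such a code would be impossible (violates the Singleton bound).


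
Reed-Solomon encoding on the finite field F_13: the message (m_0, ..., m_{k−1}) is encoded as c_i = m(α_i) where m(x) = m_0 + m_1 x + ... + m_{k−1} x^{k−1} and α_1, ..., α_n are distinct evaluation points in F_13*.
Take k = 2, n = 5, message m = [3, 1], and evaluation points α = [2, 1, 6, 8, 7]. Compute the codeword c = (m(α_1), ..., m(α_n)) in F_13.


c = [5, 4, 9, 11, 10]

Message polynomial: m(x) = 3 + 1·x (mod 13).
For each evaluation point α_i, compute m(α_i) mod 13:
  α_1 = 2: Horner steps 1 → 5, so m(2) = 5.
  α_2 = 1: Horner steps 1 → 4, so m(1) = 4.
  α_3 = 6: Horner steps 1 → 9, so m(6) = 9.
  α_4 = 8: Horner steps 1 → 11, so m(8) = 11.
  α_5 = 7: Horner steps 1 → 10, so m(7) = 10.
Codeword c = [5, 4, 9, 11, 10] ∈ F_13^5.


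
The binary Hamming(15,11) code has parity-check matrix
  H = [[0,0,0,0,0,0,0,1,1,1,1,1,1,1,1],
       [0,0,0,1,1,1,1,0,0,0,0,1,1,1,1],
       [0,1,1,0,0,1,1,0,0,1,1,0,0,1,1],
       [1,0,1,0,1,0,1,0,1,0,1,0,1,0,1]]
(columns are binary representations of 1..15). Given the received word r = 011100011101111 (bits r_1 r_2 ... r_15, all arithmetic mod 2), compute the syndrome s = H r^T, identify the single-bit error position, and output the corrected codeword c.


s = (1, 1, 1, 0)^T, error position = 14, corrected codeword c = 011100011101101

Compute s = H r^T mod 2 one row at a time:
  s_1 = 1 + 1 + 1 + 0 + 1 + 1 + 1 + 1 = 7 ≡ 1 (mod 2).
  s_2 = 1 + 0 + 0 + 0 + 1 + 1 + 1 + 1 = 5 ≡ 1 (mod 2).
  s_3 = 1 + 1 + 0 + 0 + 1 + 0 + 1 + 1 = 5 ≡ 1 (mod 2).
  s_4 = 0 + 1 + 0 + 0 + 1 + 0 + 1 + 1 = 4 ≡ 0 (mod 2).
s = (1, 1, 1, 0)^T — this equals column 14 of H (binary 1110), so error is at position 14.
Correct: flip bit 14 of r = 011100011101111 to get c = 011100011101101.


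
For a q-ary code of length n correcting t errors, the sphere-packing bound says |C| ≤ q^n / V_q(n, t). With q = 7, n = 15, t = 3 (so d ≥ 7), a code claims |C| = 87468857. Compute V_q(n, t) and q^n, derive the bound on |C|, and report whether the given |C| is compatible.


V_q(n, t) = 102151, q^n = 4747561509943, Hamming bound = 46475918, |C| = 87468857 > bound (violated).

Step 1: Compute V_q(n, t) = Σ_{j=0}^3 C(n, j) (q−1)^j.
  j = 0: C(15,0)·(6)^0 = 1·1 = 1.
  j = 1: C(15,1)·(6)^1 = 15·6 = 90.
  j = 2: C(15,2)·(6)^2 = 105·36 = 3780.
  j = 3: C(15,3)·(6)^3 = 455·216 = 98280.
  V_q(n, t) = 1 + 90 + 3780 + 98280 = 102151.
Step 2: q^n = 7^15 = 4747561509943.
Step 3: Hamming bound ⌊q^n / V_q(n,t)⌋ = ⌊4747561509943/102151⌋ = 46475918.
Step 4: Compare |C| = 87468857 to 46475918: violated.
The claimed |C| lies above the Hamming bound, so no 7-ary code of length 15 with d ≥ 7 can have 87468857 codewords.


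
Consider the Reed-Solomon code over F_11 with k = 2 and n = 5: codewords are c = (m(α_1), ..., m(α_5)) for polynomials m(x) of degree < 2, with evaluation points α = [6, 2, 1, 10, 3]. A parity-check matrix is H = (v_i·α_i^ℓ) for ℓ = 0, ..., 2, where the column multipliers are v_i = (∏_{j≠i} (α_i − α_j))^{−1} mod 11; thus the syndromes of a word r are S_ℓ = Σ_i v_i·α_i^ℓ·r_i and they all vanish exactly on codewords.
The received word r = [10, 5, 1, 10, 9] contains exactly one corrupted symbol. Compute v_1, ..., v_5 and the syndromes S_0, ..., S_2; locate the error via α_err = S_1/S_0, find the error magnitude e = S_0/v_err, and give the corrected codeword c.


S = (2, 9, 2), error at position 4, error magnitude e = 6, c = [10, 5, 1, 4, 9].

Step 1: column multipliers v_i = (∏_{j≠i}(α_i − α_j))^{−1} mod 11.
  i = 1 (α = 6): (6−2)(6−1)(6−10)(6−3) = 4·5·(−4)·3 = −240 ≡ 2, so v_1 = 2^{−1} = 6 (mod 11).
  i = 2 (α = 2): (2−6)(2−1)(2−10)(2−3) = (−4)·1·(−8)·(−1) = −32 ≡ 1, so v_2 = 1^{−1} = 1 (mod 11).
  i = 3 (α = 1): (1−6)(1−2)(1−10)(1−3) = (−5)·(−1)·(−9)·(−2) = 90 ≡ 2, so v_3 = 2^{−1} = 6 (mod 11).
  i = 4 (α = 10): (10−6)(10−2)(10−1)(10−3) = 4·8·9·7 = 2016 ≡ 3, so v_4 = 3^{−1} = 4 (mod 11).
  i = 5 (α = 3): (3−6)(3−2)(3−1)(3−10) = (−3)·1·2·(−7) = 42 ≡ 9, so v_5 = 9^{−1} = 5 (mod 11).
  v = [6, 1, 6, 4, 5].
Step 2: syndromes of r = [10, 5, 1, 10, 9] (all sums mod 11).
  S_0 = Σ v_i r_i = 6·10 + 1·5 + 6·1 + 4·10 + 5·9 = 156 ≡ 2.
  S_1 = Σ v_i α_i r_i = 6·6·10 + 1·2·5 + 6·1·1 + 4·10·10 + 5·3·9 = 911 ≡ 9.
  α_i^2 mod 11 = [3, 4, 1, 1, 9].
  S_2 = Σ v_i α_i^2 r_i = 6·3·10 + 1·4·5 + 6·1·1 + 4·1·10 + 5·9·9 = 651 ≡ 2.
  S = (2, 9, 2) ≠ 0, so r is not a codeword (an error is present).
Step 3: locate the error. For a single error e at position i, S_ℓ = v_i·e·α_i^ℓ, so α_err = S_1/S_0.
  S_0^{−1} = 2^{−1} = 6 (mod 11), so α_err = 9·6 = 54 ≡ 10 = α_4. Error position i = 4.
  Consistency check: S_2/S_1 = 2·5 = 10 ≡ 10 = α_err ✓ (single-error assumption holds).
Step 4: error magnitude e = S_0/v_4 = S_0·∏_{j≠4}(α_4 − α_j) = 2·3 = 6 ≡ 6 (mod 11).
Step 5: correct position 4: c_4 = r_4 − e = 10 − 6 ≡ 4 (mod 11). Hence c = [10, 5, 1, 4, 9].
  Check: interpolating c through the α_i gives m(x) = 8 + 4·x (degree < 2) with m(α_i) = c_i for every i, so c is indeed a codeword.
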